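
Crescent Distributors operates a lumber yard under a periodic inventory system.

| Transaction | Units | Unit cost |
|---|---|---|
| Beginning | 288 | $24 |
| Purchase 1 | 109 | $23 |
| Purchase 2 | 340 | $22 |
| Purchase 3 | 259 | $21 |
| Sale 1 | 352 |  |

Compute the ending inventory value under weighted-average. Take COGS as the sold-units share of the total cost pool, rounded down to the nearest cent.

Ending inventory = $14,443.45

Sale 1, sell 352: 352/996 × $22,338.00 → $7,894.55
Ending inventory (cost pool remaining) = $14,443.45
Check: goods available $22,338.00 = COGS $7,894.55 + ending $14,443.45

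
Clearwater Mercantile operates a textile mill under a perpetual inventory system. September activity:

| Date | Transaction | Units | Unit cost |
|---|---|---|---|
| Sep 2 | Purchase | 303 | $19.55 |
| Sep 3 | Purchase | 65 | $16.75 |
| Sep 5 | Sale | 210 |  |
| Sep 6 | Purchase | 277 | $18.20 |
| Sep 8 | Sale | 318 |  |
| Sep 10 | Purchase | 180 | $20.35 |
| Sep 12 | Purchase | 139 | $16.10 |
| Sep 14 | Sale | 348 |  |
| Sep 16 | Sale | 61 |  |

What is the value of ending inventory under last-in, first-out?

Sep 5, 210 sold [LIFO — newest first]: 65 @ $16.75 + 145 @ $19.55 = $3,923.50
Sep 8, 318 sold [LIFO — newest first]: 277 @ $18.20 + 41 @ $19.55 = $5,842.95
Sep 14, 348 sold [LIFO — newest first]: 139 @ $16.10 + 180 @ $20.35 + 29 @ $19.55 = $6,467.85
Sep 16, 61 sold [LIFO — newest first]: 61 @ $19.55 = $1,192.55
Total COGS = $3,923.50 + $5,842.95 + $6,467.85 + $1,192.55 = $17,426.85
Ending inventory: 27 @ $19.55 = $527.85
Check: goods available $17,954.70 = COGS $17,426.85 + ending $527.85

Ending inventory = $527.85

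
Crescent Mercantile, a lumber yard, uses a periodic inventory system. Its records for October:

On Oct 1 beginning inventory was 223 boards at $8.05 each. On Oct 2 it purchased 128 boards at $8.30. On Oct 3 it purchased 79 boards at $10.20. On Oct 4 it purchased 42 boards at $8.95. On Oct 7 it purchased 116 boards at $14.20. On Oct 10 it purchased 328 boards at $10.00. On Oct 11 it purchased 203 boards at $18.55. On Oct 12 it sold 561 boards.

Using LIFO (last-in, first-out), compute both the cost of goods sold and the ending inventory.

Oct 12, 561 sold [LIFO — newest first]: 203 @ $18.55 + 328 @ $10.00 + 30 @ $14.20 = $7,471.65
Ending inventory: 223 @ $8.05 + 128 @ $8.30 + 79 @ $10.20 + 42 @ $8.95 + 86 @ $14.20 = $5,260.45
Check: goods available $12,732.10 = COGS $7,471.65 + ending $5,260.45

COGS = $7,471.65; ending inventory = $5,260.45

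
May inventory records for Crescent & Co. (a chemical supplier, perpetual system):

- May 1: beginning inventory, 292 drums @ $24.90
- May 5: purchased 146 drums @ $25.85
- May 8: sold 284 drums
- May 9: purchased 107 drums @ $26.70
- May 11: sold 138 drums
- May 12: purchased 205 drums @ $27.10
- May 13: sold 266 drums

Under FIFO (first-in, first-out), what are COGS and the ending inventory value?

May 8, 284 sold [FIFO — oldest first]: 284 @ $24.90 = $7,071.60
May 11, 138 sold [FIFO — oldest first]: 8 @ $24.90 + 130 @ $25.85 = $3,559.70
May 13, 266 sold [FIFO — oldest first]: 16 @ $25.85 + 107 @ $26.70 + 143 @ $27.10 = $7,145.80
Total COGS = $7,071.60 + $3,559.70 + $7,145.80 = $17,777.10
Ending inventory: 62 @ $27.10 = $1,680.20
Check: goods available $19,457.30 = COGS $17,777.10 + ending $1,680.20

COGS = $17,777.10; ending inventory = $1,680.20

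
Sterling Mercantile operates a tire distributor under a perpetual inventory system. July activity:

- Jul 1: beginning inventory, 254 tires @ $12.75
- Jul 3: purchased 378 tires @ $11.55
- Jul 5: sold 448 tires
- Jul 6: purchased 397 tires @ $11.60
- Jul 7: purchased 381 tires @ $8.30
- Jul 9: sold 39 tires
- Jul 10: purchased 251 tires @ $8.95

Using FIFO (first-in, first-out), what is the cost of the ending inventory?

Jul 5, 448 sold [FIFO — oldest first]: 254 @ $12.75 + 194 @ $11.55 = $5,479.20
Jul 9, 39 sold [FIFO — oldest first]: 39 @ $11.55 = $450.45
Total COGS = $5,479.20 + $450.45 = $5,929.65
Ending inventory: 145 @ $11.55 + 397 @ $11.60 + 381 @ $8.30 + 251 @ $8.95 = $11,688.70
Check: goods available $17,618.35 = COGS $5,929.65 + ending $11,688.70

Ending inventory = $11,688.70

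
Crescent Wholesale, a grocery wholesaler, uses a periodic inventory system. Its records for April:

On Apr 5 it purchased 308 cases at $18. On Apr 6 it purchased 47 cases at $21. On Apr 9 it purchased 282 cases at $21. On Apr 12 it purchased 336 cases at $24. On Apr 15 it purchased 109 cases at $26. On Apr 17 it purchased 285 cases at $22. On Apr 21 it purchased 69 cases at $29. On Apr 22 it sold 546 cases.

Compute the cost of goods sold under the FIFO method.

Apr 22, 546 sold [FIFO — oldest first]: 308 @ $18 + 47 @ $21 + 191 @ $21 = $10,542
Ending inventory: 91 @ $21 + 336 @ $24 + 109 @ $26 + 285 @ $22 + 69 @ $29 = $21,080

COGS = $10,542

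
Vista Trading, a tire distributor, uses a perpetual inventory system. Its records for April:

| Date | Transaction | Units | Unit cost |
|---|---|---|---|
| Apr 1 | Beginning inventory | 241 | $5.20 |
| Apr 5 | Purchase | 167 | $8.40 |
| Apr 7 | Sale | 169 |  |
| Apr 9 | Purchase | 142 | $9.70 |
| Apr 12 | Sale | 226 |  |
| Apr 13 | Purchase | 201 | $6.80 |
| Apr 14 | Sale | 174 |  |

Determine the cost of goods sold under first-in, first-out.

Apr 7, 169 sold [FIFO — oldest first]: 169 @ $5.20 = $878.80
Apr 12, 226 sold [FIFO — oldest first]: 72 @ $5.20 + 154 @ $8.40 = $1,668.00
Apr 14, 174 sold [FIFO — oldest first]: 13 @ $8.40 + 142 @ $9.70 + 19 @ $6.80 = $1,615.80
Total COGS = $878.80 + $1,668.00 + $1,615.80 = $4,162.60
Ending inventory: 182 @ $6.80 = $1,237.60

COGS = $4,162.60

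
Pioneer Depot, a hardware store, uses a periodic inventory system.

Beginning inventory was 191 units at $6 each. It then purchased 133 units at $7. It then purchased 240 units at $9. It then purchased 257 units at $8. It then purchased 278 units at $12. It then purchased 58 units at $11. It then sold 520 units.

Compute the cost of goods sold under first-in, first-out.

COGS = $3,841

Sale 1 (520) [FIFO — oldest first]: 191 @ $6 + 133 @ $7 + 196 @ $9 = $3,841
Ending inventory: 44 @ $9 + 257 @ $8 + 278 @ $12 + 58 @ $11 = $6,426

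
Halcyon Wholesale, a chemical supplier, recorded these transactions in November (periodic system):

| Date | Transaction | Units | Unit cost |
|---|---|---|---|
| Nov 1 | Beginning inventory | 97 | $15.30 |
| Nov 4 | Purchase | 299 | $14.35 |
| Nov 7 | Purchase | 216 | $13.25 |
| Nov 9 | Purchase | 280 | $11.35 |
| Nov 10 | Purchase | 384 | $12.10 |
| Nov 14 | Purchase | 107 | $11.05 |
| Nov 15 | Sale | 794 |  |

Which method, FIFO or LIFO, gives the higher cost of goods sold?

FIFO COGS: 97 @ $15.30 + 299 @ $14.35 + 216 @ $13.25 + 182 @ $11.35 = $10,702.45
LIFO COGS: 107 @ $11.05 + 384 @ $12.10 + 280 @ $11.35 + 23 @ $13.25 = $9,311.50

FIFO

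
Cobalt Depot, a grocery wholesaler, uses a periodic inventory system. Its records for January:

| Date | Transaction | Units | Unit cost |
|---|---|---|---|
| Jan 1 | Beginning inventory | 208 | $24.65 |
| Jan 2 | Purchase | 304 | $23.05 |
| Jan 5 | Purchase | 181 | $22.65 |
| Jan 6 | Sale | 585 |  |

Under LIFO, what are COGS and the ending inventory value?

Jan 6, 585 sold [LIFO — newest first]: 181 @ $22.65 + 304 @ $23.05 + 100 @ $24.65 = $13,571.85
Ending inventory: 108 @ $24.65 = $2,662.20
Check: goods available $16,234.05 = COGS $13,571.85 + ending $2,662.20

COGS = $13,571.85; ending inventory = $2,662.20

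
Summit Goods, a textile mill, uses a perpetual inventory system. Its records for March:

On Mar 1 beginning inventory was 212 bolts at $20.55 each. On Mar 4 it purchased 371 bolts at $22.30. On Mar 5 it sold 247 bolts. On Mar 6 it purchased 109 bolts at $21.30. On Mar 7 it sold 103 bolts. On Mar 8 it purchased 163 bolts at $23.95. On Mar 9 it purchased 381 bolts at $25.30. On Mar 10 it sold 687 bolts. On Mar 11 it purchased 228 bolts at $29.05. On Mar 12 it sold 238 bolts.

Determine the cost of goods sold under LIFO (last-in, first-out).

COGS = $31,234.20

Mar 5, 247 sold [LIFO — newest first]: 247 @ $22.30 = $5,508.10
Mar 7, 103 sold [LIFO — newest first]: 103 @ $21.30 = $2,193.90
Mar 10, 687 sold [LIFO — newest first]: 381 @ $25.30 + 163 @ $23.95 + 6 @ $21.30 + 124 @ $22.30 + 13 @ $20.55 = $16,703.30
Mar 12, 238 sold [LIFO — newest first]: 228 @ $29.05 + 10 @ $20.55 = $6,828.90
Total COGS = $5,508.10 + $2,193.90 + $16,703.30 + $6,828.90 = $31,234.20
Ending inventory: 189 @ $20.55 = $3,883.95
Check: goods available $35,118.15 = COGS $31,234.20 + ending $3,883.95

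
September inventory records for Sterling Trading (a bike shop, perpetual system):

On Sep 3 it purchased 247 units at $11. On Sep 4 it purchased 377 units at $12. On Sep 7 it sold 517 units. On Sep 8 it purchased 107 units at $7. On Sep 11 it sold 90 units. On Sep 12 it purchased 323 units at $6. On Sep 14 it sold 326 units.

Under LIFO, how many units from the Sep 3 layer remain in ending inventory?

Sep 7, 517 sold [LIFO — newest first]: 377 @ $12 + 140 @ $11 = $6,064
Sep 11, 90 sold [LIFO — newest first]: 90 @ $7 = $630
Sep 14, 326 sold [LIFO — newest first]: 323 @ $6 + 3 @ $7 = $1,959
Total COGS = $6,064 + $630 + $1,959 = $8,653
Ending inventory: 107 @ $11 + 14 @ $7 = $1,275

107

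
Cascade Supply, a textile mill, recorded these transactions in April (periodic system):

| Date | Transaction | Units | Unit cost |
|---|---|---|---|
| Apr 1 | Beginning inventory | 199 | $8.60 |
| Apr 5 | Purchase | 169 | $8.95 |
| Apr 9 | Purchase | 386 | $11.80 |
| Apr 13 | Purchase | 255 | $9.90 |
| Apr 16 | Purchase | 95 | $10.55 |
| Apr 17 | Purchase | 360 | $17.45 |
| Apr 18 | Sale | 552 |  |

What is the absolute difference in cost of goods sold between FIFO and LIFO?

$2,849.40

FIFO COGS: 199 @ $8.60 + 169 @ $8.95 + 184 @ $11.80 = $5,395.15
LIFO COGS: 360 @ $17.45 + 95 @ $10.55 + 97 @ $9.90 = $8,244.55
Difference = |$5,395.15 − $8,244.55| = $2,849.40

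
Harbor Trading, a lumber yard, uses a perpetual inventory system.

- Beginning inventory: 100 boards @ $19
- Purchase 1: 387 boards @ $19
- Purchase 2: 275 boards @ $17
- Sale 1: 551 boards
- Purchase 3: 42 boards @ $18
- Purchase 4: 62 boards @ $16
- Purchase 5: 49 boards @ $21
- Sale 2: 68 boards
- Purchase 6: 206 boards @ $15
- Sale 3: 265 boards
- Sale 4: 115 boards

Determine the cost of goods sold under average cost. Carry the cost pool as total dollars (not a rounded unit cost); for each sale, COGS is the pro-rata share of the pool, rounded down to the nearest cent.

After Beginning: 100 on hand, pool $1,900.00 (≈ $19.0000 each)
After Purchase 1: 487 on hand, pool $9,253.00 (≈ $19.0000 each)
After Purchase 2: 762 on hand, pool $13,928.00 (≈ $18.2782 each)
Sale 1, sell 551: 551/762 × $13,928.00 → $10,071.29
After Purchase 3: 253 on hand, pool $4,612.71 (≈ $18.2321 each)
After Purchase 4: 315 on hand, pool $5,604.71 (≈ $17.7927 each)
After Purchase 5: 364 on hand, pool $6,633.71 (≈ $18.2245 each)
Sale 2, sell 68: 68/364 × $6,633.71 → $1,239.26
After Purchase 6: 502 on hand, pool $8,484.45 (≈ $16.9013 each)
Sale 3, sell 265: 265/502 × $8,484.45 → $4,478.84
Sale 4, sell 115: 115/237 × $4,005.61 → $1,943.65
Total COGS = $10,071.29 + $1,239.26 + $4,478.84 + $1,943.65 = $17,733.04
Ending inventory (cost pool remaining) = $2,061.96

COGS = $17,733.04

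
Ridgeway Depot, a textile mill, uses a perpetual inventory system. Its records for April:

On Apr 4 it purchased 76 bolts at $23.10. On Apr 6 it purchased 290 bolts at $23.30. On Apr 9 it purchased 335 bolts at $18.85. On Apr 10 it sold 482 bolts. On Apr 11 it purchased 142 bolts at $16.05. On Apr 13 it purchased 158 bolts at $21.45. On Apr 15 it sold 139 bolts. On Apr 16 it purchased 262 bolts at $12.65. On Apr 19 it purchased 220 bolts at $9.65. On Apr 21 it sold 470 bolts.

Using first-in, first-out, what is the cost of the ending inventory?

Ending inventory = $4,298.80

Apr 10, 482 sold [FIFO — oldest first]: 76 @ $23.10 + 290 @ $23.30 + 116 @ $18.85 = $10,699.20
Apr 15, 139 sold [FIFO — oldest first]: 139 @ $18.85 = $2,620.15
Apr 21, 470 sold [FIFO — oldest first]: 80 @ $18.85 + 142 @ $16.05 + 158 @ $21.45 + 90 @ $12.65 = $8,314.70
Total COGS = $10,699.20 + $2,620.15 + $8,314.70 = $21,634.05
Ending inventory: 172 @ $12.65 + 220 @ $9.65 = $4,298.80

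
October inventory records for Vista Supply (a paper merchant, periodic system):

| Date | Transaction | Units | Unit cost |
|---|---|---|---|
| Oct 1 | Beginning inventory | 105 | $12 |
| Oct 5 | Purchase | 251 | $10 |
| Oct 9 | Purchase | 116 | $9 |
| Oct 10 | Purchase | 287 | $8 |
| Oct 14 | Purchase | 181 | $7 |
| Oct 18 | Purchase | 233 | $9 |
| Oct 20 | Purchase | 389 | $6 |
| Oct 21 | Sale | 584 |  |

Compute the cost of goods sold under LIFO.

Oct 21, 584 sold [LIFO — newest first]: 389 @ $6 + 195 @ $9 = $4,089
Ending inventory: 105 @ $12 + 251 @ $10 + 116 @ $9 + 287 @ $8 + 181 @ $7 + 38 @ $9 = $8,719

COGS = $4,089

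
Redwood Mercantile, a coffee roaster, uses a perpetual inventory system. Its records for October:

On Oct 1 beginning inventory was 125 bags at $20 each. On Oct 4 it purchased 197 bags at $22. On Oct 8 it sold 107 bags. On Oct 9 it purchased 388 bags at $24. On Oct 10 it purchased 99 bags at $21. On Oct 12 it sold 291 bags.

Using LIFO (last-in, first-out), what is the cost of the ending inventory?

Oct 8, 107 sold [LIFO — newest first]: 107 @ $22 = $2,354
Oct 12, 291 sold [LIFO — newest first]: 99 @ $21 + 192 @ $24 = $6,687
Total COGS = $2,354 + $6,687 = $9,041
Ending inventory: 125 @ $20 + 90 @ $22 + 196 @ $24 = $9,184

Ending inventory = $9,184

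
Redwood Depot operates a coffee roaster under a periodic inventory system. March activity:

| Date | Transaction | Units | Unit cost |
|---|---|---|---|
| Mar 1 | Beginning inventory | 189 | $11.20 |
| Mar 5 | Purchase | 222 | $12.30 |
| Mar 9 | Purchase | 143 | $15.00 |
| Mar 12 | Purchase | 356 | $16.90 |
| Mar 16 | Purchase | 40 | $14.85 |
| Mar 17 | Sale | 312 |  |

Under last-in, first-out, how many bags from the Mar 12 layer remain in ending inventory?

84

Mar 17, 312 sold [LIFO — newest first]: 40 @ $14.85 + 272 @ $16.90 = $5,190.80
Ending inventory: 189 @ $11.20 + 222 @ $12.30 + 143 @ $15.00 + 84 @ $16.90 = $8,412.00
Check: goods available $13,602.80 = COGS $5,190.80 + ending $8,412.00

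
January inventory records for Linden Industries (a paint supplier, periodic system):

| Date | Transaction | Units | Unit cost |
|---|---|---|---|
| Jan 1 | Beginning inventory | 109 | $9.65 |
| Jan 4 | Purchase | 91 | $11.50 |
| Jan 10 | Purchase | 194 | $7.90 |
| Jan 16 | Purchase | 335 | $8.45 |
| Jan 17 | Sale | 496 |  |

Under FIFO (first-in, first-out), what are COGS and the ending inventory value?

Jan 17, 496 sold [FIFO — oldest first]: 109 @ $9.65 + 91 @ $11.50 + 194 @ $7.90 + 102 @ $8.45 = $4,492.85
Ending inventory: 233 @ $8.45 = $1,968.85

COGS = $4,492.85; ending inventory = $1,968.85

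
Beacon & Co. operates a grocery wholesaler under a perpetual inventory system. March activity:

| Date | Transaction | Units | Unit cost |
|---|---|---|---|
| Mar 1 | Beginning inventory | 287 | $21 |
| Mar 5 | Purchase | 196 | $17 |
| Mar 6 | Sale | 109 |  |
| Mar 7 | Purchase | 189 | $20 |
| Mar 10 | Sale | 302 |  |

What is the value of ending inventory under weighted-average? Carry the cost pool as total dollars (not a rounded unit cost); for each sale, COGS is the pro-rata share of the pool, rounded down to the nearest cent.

Ending inventory = $5,111.96

After Mar 1: 287 on hand, pool $6,027.00 (≈ $21.0000 each)
After Mar 5: 483 on hand, pool $9,359.00 (≈ $19.3768 each)
Mar 6, sell 109: 109/483 × $9,359.00 → $2,112.07
After Mar 7: 563 on hand, pool $11,026.93 (≈ $19.5860 each)
Mar 10, sell 302: 302/563 × $11,026.93 → $5,914.97
Total COGS = $2,112.07 + $5,914.97 = $8,027.04
Ending inventory (cost pool remaining) = $5,111.96
Check: goods available $13,139.00 = COGS $8,027.04 + ending $5,111.96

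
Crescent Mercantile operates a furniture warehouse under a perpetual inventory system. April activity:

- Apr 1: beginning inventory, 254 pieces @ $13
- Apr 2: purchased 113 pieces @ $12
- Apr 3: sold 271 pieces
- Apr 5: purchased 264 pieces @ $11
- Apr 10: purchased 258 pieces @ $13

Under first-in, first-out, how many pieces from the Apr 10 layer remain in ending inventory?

Apr 3, 271 sold [FIFO — oldest first]: 254 @ $13 + 17 @ $12 = $3,506
Ending inventory: 96 @ $12 + 264 @ $11 + 258 @ $13 = $7,410

258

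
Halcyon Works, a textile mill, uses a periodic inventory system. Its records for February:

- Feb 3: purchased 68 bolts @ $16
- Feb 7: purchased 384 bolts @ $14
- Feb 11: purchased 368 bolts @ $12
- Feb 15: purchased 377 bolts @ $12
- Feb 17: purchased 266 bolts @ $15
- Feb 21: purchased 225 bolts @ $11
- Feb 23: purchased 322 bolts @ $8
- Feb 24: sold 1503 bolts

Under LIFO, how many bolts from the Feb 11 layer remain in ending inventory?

55

Feb 24, 1503 sold [LIFO — newest first]: 322 @ $8 + 225 @ $11 + 266 @ $15 + 377 @ $12 + 313 @ $12 = $17,321
Ending inventory: 68 @ $16 + 384 @ $14 + 55 @ $12 = $7,124
Check: goods available $24,445 = COGS $17,321 + ending $7,124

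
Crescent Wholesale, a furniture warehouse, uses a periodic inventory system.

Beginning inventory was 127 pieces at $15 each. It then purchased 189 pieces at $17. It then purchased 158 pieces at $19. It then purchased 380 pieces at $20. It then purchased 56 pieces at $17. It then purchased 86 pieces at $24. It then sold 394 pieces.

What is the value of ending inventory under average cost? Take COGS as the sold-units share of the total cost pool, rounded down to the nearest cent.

Ending inventory = $11,324.37

Sale 1, sell 394: 394/996 × $18,736.00 → $7,411.63
Ending inventory (cost pool remaining) = $11,324.37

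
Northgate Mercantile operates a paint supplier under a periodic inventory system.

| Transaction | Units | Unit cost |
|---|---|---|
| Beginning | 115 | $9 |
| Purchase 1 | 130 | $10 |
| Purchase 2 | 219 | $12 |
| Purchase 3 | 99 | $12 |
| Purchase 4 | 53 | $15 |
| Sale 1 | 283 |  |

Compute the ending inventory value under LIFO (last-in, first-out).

Ending inventory = $3,391

Sale 1 (283) [LIFO — newest first]: 53 @ $15 + 99 @ $12 + 131 @ $12 = $3,555
Ending inventory: 115 @ $9 + 130 @ $10 + 88 @ $12 = $3,391
Check: goods available $6,946 = COGS $3,555 + ending $3,391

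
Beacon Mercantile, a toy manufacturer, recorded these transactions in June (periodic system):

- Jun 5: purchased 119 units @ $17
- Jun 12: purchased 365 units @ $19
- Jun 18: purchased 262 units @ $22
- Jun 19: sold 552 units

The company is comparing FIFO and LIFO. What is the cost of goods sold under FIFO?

COGS = $10,454

FIFO COGS: 119 @ $17 + 365 @ $19 + 68 @ $22 = $10,454
LIFO COGS: 262 @ $22 + 290 @ $19 = $11,274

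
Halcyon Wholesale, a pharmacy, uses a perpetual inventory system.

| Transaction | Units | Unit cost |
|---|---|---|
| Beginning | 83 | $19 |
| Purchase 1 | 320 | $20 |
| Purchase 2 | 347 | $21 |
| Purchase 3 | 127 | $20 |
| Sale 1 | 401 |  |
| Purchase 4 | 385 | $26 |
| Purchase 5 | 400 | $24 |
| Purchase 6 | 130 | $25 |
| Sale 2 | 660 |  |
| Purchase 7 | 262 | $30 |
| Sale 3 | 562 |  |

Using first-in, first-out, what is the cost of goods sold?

Sale 1 (401) [FIFO — oldest first]: 83 @ $19 + 318 @ $20 = $7,937
Sale 2 (660) [FIFO — oldest first]: 2 @ $20 + 347 @ $21 + 127 @ $20 + 184 @ $26 = $14,651
Sale 3 (562) [FIFO — oldest first]: 201 @ $26 + 361 @ $24 = $13,890
Total COGS = $7,937 + $14,651 + $13,890 = $36,478
Ending inventory: 39 @ $24 + 130 @ $25 + 262 @ $30 = $12,046

COGS = $36,478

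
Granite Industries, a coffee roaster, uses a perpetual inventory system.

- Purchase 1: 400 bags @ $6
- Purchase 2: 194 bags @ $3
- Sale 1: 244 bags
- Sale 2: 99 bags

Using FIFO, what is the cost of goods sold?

COGS = $2,058

Sale 1 (244) [FIFO — oldest first]: 244 @ $6 = $1,464
Sale 2 (99) [FIFO — oldest first]: 99 @ $6 = $594
Total COGS = $1,464 + $594 = $2,058
Ending inventory: 57 @ $6 + 194 @ $3 = $924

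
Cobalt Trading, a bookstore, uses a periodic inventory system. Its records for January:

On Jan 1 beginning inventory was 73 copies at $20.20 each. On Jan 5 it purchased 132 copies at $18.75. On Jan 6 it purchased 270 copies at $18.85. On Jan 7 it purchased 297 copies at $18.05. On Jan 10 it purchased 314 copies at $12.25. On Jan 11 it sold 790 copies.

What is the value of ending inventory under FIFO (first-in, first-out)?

Ending inventory = $3,626.00

Jan 11, 790 sold [FIFO — oldest first]: 73 @ $20.20 + 132 @ $18.75 + 270 @ $18.85 + 297 @ $18.05 + 18 @ $12.25 = $14,620.45
Ending inventory: 296 @ $12.25 = $3,626.00
Check: goods available $18,246.45 = COGS $14,620.45 + ending $3,626.00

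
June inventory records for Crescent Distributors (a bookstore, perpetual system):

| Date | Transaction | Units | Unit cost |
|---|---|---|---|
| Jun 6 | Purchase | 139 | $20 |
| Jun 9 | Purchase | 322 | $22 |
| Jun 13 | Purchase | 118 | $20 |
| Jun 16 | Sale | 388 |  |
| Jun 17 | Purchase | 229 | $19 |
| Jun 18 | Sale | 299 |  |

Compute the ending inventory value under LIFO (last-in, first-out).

Jun 16, 388 sold [LIFO — newest first]: 118 @ $20 + 270 @ $22 = $8,300
Jun 18, 299 sold [LIFO — newest first]: 229 @ $19 + 52 @ $22 + 18 @ $20 = $5,855
Total COGS = $8,300 + $5,855 = $14,155
Ending inventory: 121 @ $20 = $2,420

Ending inventory = $2,420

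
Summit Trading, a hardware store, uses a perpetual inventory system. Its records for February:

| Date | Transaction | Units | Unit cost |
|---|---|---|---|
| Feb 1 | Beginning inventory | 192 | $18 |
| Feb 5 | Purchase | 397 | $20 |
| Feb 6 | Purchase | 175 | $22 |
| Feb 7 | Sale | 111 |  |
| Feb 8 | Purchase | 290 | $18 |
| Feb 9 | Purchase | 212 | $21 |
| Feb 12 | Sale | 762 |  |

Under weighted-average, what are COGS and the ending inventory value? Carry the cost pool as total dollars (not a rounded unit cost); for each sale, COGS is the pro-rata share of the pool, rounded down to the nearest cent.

After Feb 1: 192 on hand, pool $3,456.00 (≈ $18.0000 each)
After Feb 5: 589 on hand, pool $11,396.00 (≈ $19.3480 each)
After Feb 6: 764 on hand, pool $15,246.00 (≈ $19.9555 each)
Feb 7, sell 111: 111/764 × $15,246.00 → $2,215.06
After Feb 8: 943 on hand, pool $18,250.94 (≈ $19.3541 each)
After Feb 9: 1155 on hand, pool $22,702.94 (≈ $19.6562 each)
Feb 12, sell 762: 762/1155 × $22,702.94 → $14,978.04
Total COGS = $2,215.06 + $14,978.04 = $17,193.10
Ending inventory (cost pool remaining) = $7,724.90

COGS = $17,193.10; ending inventory = $7,724.90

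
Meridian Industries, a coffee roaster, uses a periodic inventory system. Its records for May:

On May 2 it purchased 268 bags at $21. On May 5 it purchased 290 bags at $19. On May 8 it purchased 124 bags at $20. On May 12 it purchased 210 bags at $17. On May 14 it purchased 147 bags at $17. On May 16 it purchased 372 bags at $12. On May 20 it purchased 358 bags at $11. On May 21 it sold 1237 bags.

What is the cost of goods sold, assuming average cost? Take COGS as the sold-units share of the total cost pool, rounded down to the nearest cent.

May 21, sell 1237: 1237/1769 × $28,089.00 → $19,641.65
Ending inventory (cost pool remaining) = $8,447.35
Check: goods available $28,089.00 = COGS $19,641.65 + ending $8,447.35

COGS = $19,641.65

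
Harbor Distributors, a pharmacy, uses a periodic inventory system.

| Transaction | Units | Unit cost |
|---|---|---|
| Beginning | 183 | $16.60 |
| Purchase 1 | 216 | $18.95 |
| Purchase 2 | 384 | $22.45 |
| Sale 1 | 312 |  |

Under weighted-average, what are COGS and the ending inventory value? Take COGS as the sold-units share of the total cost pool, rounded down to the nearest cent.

COGS = $6,276.57; ending inventory = $9,475.23

Sale 1, sell 312: 312/783 × $15,751.80 → $6,276.57
Ending inventory (cost pool remaining) = $9,475.23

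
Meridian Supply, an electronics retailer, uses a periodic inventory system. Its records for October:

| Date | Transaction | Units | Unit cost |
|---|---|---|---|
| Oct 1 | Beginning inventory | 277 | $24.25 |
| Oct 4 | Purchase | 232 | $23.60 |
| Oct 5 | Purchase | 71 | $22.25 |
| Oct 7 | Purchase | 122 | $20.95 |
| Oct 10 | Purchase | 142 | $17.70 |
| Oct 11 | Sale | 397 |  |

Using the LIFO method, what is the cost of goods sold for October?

Oct 11, 397 sold [LIFO — newest first]: 142 @ $17.70 + 122 @ $20.95 + 71 @ $22.25 + 62 @ $23.60 = $8,112.25
Ending inventory: 277 @ $24.25 + 170 @ $23.60 = $10,729.25
Check: goods available $18,841.50 = COGS $8,112.25 + ending $10,729.25

COGS = $8,112.25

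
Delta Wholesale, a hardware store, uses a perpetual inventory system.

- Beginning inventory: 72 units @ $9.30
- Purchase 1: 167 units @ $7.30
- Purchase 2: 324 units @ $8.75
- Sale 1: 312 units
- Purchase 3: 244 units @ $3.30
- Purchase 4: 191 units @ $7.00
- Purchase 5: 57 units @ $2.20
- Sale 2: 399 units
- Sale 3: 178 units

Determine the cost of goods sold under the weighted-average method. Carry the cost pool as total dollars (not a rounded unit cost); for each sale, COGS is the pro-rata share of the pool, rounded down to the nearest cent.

COGS = $6,014.16

After Beginning: 72 on hand, pool $669.60 (≈ $9.3000 each)
After Purchase 1: 239 on hand, pool $1,888.70 (≈ $7.9025 each)
After Purchase 2: 563 on hand, pool $4,723.70 (≈ $8.3902 each)
Sale 1, sell 312: 312/563 × $4,723.70 → $2,617.75
After Purchase 3: 495 on hand, pool $2,911.15 (≈ $5.8811 each)
After Purchase 4: 686 on hand, pool $4,248.15 (≈ $6.1926 each)
After Purchase 5: 743 on hand, pool $4,373.55 (≈ $5.8863 each)
Sale 2, sell 399: 399/743 × $4,373.55 → $2,348.64
Sale 3, sell 178: 178/344 × $2,024.91 → $1,047.77
Total COGS = $2,617.75 + $2,348.64 + $1,047.77 = $6,014.16
Ending inventory (cost pool remaining) = $977.14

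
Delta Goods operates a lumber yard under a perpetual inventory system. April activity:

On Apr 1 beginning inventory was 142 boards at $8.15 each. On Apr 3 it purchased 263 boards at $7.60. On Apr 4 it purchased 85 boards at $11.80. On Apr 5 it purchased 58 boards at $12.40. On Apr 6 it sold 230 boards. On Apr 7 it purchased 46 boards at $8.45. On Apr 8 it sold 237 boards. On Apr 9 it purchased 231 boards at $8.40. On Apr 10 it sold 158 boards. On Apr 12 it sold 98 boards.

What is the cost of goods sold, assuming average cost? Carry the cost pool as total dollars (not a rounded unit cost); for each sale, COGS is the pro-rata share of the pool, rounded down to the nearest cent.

After Apr 1: 142 on hand, pool $1,157.30 (≈ $8.1500 each)
After Apr 3: 405 on hand, pool $3,156.10 (≈ $7.7928 each)
After Apr 4: 490 on hand, pool $4,159.10 (≈ $8.4880 each)
After Apr 5: 548 on hand, pool $4,878.30 (≈ $8.9020 each)
Apr 6, sell 230: 230/548 × $4,878.30 → $2,047.46
After Apr 7: 364 on hand, pool $3,219.54 (≈ $8.8449 each)
Apr 8, sell 237: 237/364 × $3,219.54 → $2,096.23
After Apr 9: 358 on hand, pool $3,063.71 (≈ $8.5578 each)
Apr 10, sell 158: 158/358 × $3,063.71 → $1,352.14
Apr 12, sell 98: 98/200 × $1,711.57 → $838.66
Total COGS = $2,047.46 + $2,096.23 + $1,352.14 + $838.66 = $6,334.49
Ending inventory (cost pool remaining) = $872.91
Check: goods available $7,207.40 = COGS $6,334.49 + ending $872.91

COGS = $6,334.49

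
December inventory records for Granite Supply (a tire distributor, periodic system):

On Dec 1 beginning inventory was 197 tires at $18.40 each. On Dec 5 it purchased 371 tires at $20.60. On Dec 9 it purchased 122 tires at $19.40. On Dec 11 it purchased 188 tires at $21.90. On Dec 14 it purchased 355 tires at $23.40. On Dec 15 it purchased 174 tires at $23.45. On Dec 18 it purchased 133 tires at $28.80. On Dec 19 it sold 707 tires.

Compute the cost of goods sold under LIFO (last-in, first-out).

Dec 19, 707 sold [LIFO — newest first]: 133 @ $28.80 + 174 @ $23.45 + 355 @ $23.40 + 45 @ $21.90 = $17,203.20
Ending inventory: 197 @ $18.40 + 371 @ $20.60 + 122 @ $19.40 + 143 @ $21.90 = $16,765.90

COGS = $17,203.20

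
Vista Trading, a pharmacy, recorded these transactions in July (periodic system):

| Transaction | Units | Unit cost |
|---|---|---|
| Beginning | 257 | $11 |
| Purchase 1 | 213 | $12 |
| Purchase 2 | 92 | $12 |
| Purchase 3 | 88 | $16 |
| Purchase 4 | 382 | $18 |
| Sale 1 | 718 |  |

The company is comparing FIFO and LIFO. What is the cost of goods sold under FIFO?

COGS = $9,119

FIFO COGS: 257 @ $11 + 213 @ $12 + 92 @ $12 + 88 @ $16 + 68 @ $18 = $9,119
LIFO COGS: 382 @ $18 + 88 @ $16 + 92 @ $12 + 156 @ $12 = $11,260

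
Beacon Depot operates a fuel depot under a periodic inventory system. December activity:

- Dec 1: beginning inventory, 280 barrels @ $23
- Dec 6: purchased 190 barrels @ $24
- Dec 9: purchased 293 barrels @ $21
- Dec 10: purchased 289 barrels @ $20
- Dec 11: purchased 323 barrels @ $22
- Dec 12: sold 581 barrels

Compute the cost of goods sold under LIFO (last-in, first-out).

Dec 12, 581 sold [LIFO — newest first]: 323 @ $22 + 258 @ $20 = $12,266
Ending inventory: 280 @ $23 + 190 @ $24 + 293 @ $21 + 31 @ $20 = $17,773

COGS = $12,266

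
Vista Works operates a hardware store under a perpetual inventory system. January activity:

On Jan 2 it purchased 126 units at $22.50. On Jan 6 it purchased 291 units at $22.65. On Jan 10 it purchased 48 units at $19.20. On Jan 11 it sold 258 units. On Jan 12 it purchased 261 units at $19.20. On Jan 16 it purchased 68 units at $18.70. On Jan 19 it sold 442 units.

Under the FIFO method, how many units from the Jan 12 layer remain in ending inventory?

26

Jan 11, 258 sold [FIFO — oldest first]: 126 @ $22.50 + 132 @ $22.65 = $5,824.80
Jan 19, 442 sold [FIFO — oldest first]: 159 @ $22.65 + 48 @ $19.20 + 235 @ $19.20 = $9,034.95
Total COGS = $5,824.80 + $9,034.95 = $14,859.75
Ending inventory: 26 @ $19.20 + 68 @ $18.70 = $1,770.80
Check: goods available $16,630.55 = COGS $14,859.75 + ending $1,770.80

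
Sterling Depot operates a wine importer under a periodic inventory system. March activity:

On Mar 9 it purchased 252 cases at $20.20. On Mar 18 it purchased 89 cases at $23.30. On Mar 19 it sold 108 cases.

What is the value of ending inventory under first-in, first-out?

Mar 19, 108 sold [FIFO — oldest first]: 108 @ $20.20 = $2,181.60
Ending inventory: 144 @ $20.20 + 89 @ $23.30 = $4,982.50
Check: goods available $7,164.10 = COGS $2,181.60 + ending $4,982.50

Ending inventory = $4,982.50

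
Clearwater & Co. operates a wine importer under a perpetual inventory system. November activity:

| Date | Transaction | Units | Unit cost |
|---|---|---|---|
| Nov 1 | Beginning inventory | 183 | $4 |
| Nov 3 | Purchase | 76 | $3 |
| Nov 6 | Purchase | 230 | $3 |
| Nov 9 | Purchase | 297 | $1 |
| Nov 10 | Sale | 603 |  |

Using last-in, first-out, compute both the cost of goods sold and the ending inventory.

COGS = $1,215; ending inventory = $732

Nov 10, 603 sold [LIFO — newest first]: 297 @ $1 + 230 @ $3 + 76 @ $3 = $1,215
Ending inventory: 183 @ $4 = $732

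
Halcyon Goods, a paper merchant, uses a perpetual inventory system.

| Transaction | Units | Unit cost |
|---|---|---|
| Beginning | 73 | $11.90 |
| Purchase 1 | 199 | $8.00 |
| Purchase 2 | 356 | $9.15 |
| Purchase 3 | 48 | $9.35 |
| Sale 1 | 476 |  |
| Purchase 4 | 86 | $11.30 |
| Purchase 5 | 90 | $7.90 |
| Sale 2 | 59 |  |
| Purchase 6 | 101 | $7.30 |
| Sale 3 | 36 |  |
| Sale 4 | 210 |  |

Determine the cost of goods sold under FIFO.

Sale 1 (476) [FIFO — oldest first]: 73 @ $11.90 + 199 @ $8.00 + 204 @ $9.15 = $4,327.30
Sale 2 (59) [FIFO — oldest first]: 59 @ $9.15 = $539.85
Sale 3 (36) [FIFO — oldest first]: 36 @ $9.15 = $329.40
Sale 4 (210) [FIFO — oldest first]: 57 @ $9.15 + 48 @ $9.35 + 86 @ $11.30 + 19 @ $7.90 = $2,092.25
Total COGS = $4,327.30 + $539.85 + $329.40 + $2,092.25 = $7,288.80
Ending inventory: 71 @ $7.90 + 101 @ $7.30 = $1,298.20

COGS = $7,288.80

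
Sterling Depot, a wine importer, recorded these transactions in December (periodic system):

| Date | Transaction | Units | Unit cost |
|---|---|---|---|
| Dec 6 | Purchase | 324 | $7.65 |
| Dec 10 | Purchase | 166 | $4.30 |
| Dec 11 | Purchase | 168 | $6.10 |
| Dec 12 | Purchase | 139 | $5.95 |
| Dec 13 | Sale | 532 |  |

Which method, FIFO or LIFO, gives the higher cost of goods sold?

FIFO

FIFO COGS: 324 @ $7.65 + 166 @ $4.30 + 42 @ $6.10 = $3,448.60
LIFO COGS: 139 @ $5.95 + 168 @ $6.10 + 166 @ $4.30 + 59 @ $7.65 = $3,017.00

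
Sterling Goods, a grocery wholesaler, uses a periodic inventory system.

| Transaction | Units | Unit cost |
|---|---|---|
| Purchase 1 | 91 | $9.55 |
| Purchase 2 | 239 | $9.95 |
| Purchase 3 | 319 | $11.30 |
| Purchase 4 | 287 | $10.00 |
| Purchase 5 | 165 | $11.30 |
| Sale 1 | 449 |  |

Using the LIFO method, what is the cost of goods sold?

COGS = $4,704.50

Sale 1 (449) [LIFO — newest first]: 165 @ $11.30 + 284 @ $10.00 = $4,704.50
Ending inventory: 91 @ $9.55 + 239 @ $9.95 + 319 @ $11.30 + 3 @ $10.00 = $6,881.80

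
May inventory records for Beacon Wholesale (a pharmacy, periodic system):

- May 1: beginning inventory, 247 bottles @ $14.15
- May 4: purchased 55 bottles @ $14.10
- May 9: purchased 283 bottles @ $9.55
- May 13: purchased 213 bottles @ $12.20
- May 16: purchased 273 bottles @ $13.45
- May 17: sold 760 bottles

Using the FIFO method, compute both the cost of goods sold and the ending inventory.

May 17, 760 sold [FIFO — oldest first]: 247 @ $14.15 + 55 @ $14.10 + 283 @ $9.55 + 175 @ $12.20 = $9,108.20
Ending inventory: 38 @ $12.20 + 273 @ $13.45 = $4,135.45

COGS = $9,108.20; ending inventory = $4,135.45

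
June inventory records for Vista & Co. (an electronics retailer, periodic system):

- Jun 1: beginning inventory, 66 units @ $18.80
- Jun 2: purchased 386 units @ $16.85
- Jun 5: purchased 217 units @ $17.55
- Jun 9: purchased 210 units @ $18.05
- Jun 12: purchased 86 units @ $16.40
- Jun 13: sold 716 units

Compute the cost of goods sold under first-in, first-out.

Jun 13, 716 sold [FIFO — oldest first]: 66 @ $18.80 + 386 @ $16.85 + 217 @ $17.55 + 47 @ $18.05 = $12,401.60
Ending inventory: 163 @ $18.05 + 86 @ $16.40 = $4,352.55

COGS = $12,401.60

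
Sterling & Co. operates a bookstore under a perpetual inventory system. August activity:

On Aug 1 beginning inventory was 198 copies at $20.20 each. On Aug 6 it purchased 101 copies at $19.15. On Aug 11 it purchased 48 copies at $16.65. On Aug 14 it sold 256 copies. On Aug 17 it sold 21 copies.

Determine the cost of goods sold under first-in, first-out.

Aug 14, 256 sold [FIFO — oldest first]: 198 @ $20.20 + 58 @ $19.15 = $5,110.30
Aug 17, 21 sold [FIFO — oldest first]: 21 @ $19.15 = $402.15
Total COGS = $5,110.30 + $402.15 = $5,512.45
Ending inventory: 22 @ $19.15 + 48 @ $16.65 = $1,220.50

COGS = $5,512.45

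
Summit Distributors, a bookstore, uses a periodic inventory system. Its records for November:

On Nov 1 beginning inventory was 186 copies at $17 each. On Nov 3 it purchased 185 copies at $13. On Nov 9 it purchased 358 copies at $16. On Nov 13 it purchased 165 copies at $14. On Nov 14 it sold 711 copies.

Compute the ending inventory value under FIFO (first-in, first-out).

Ending inventory = $2,598

Nov 14, 711 sold [FIFO — oldest first]: 186 @ $17 + 185 @ $13 + 340 @ $16 = $11,007
Ending inventory: 18 @ $16 + 165 @ $14 = $2,598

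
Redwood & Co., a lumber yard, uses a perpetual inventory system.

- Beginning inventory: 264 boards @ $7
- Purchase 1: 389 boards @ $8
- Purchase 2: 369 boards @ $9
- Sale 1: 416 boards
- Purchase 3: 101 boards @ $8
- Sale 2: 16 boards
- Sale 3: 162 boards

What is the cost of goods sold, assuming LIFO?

COGS = $5,121

Sale 1 (416) [LIFO — newest first]: 369 @ $9 + 47 @ $8 = $3,697
Sale 2 (16) [LIFO — newest first]: 16 @ $8 = $128
Sale 3 (162) [LIFO — newest first]: 85 @ $8 + 77 @ $8 = $1,296
Total COGS = $3,697 + $128 + $1,296 = $5,121
Ending inventory: 264 @ $7 + 265 @ $8 = $3,968
Check: goods available $9,089 = COGS $5,121 + ending $3,968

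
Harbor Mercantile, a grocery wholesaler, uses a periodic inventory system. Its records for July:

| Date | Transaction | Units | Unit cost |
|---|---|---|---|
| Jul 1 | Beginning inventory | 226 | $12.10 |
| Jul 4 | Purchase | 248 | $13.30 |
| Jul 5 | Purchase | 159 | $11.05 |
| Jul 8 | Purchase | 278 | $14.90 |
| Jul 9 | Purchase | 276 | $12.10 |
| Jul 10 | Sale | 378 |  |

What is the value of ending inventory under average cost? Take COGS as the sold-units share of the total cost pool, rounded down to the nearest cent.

Ending inventory = $10,408.47

Jul 10, sell 378: 378/1187 × $15,271.75 → $4,863.28
Ending inventory (cost pool remaining) = $10,408.47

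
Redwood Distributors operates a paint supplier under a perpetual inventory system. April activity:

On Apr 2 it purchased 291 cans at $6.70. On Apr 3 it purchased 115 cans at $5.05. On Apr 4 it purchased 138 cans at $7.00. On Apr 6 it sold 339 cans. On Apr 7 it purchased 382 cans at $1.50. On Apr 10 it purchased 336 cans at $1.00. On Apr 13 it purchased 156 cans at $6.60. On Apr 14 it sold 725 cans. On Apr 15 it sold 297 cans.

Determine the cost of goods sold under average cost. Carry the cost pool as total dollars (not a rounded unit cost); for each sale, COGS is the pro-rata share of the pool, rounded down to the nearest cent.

After Apr 2: 291 on hand, pool $1,949.70 (≈ $6.7000 each)
After Apr 3: 406 on hand, pool $2,530.45 (≈ $6.2326 each)
After Apr 4: 544 on hand, pool $3,496.45 (≈ $6.4273 each)
Apr 6, sell 339: 339/544 × $3,496.45 → $2,178.85
After Apr 7: 587 on hand, pool $1,890.60 (≈ $3.2208 each)
After Apr 10: 923 on hand, pool $2,226.60 (≈ $2.4124 each)
After Apr 13: 1079 on hand, pool $3,256.20 (≈ $3.0178 each)
Apr 14, sell 725: 725/1079 × $3,256.20 → $2,187.90
Apr 15, sell 297: 297/354 × $1,068.30 → $896.28
Total COGS = $2,178.85 + $2,187.90 + $896.28 = $5,263.03
Ending inventory (cost pool remaining) = $172.02

COGS = $5,263.03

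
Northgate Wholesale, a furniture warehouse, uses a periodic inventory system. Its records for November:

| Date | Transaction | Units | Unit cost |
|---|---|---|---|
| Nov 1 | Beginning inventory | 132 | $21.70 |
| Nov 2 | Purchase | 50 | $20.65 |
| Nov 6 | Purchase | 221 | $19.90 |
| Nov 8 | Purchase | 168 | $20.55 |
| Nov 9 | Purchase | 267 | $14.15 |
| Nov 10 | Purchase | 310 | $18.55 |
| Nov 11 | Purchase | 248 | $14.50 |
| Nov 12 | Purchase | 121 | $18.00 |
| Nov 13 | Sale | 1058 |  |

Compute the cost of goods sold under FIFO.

Nov 13, 1058 sold [FIFO — oldest first]: 132 @ $21.70 + 50 @ $20.65 + 221 @ $19.90 + 168 @ $20.55 + 267 @ $14.15 + 220 @ $18.55 = $19,606.25
Ending inventory: 90 @ $18.55 + 248 @ $14.50 + 121 @ $18.00 = $7,443.50
Check: goods available $27,049.75 = COGS $19,606.25 + ending $7,443.50

COGS = $19,606.25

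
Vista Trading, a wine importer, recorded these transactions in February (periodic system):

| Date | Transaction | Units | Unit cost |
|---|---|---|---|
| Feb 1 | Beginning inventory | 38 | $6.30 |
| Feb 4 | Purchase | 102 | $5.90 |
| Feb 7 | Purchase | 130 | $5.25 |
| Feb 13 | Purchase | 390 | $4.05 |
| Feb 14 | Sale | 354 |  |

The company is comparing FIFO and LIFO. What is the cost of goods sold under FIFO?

COGS = $1,863.90

FIFO COGS: 38 @ $6.30 + 102 @ $5.90 + 130 @ $5.25 + 84 @ $4.05 = $1,863.90
LIFO COGS: 354 @ $4.05 = $1,433.70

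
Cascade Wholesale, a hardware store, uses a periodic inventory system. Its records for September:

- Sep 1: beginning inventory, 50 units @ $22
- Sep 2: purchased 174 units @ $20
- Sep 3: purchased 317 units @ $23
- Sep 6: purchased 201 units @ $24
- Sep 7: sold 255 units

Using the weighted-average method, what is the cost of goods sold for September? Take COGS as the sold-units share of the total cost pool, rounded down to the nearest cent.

COGS = $5,737.50

Sep 7, sell 255: 255/742 × $16,695.00 → $5,737.50
Ending inventory (cost pool remaining) = $10,957.50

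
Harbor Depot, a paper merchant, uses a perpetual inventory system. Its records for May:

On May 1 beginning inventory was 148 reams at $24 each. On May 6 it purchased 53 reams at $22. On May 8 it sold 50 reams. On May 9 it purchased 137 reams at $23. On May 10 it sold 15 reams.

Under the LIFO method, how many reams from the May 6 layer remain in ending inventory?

3

May 8, 50 sold [LIFO — newest first]: 50 @ $22 = $1,100
May 10, 15 sold [LIFO — newest first]: 15 @ $23 = $345
Total COGS = $1,100 + $345 = $1,445
Ending inventory: 148 @ $24 + 3 @ $22 + 122 @ $23 = $6,424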